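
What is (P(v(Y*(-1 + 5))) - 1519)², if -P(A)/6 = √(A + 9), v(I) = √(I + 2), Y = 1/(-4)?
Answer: 2307721 + 18228*√10 ≈ 2.3654e+6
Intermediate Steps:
Y = -¼ ≈ -0.25000
v(I) = √(2 + I)
P(A) = -6*√(9 + A) (P(A) = -6*√(A + 9) = -6*√(9 + A))
(P(v(Y*(-1 + 5))) - 1519)² = (-6*√(9 + √(2 - (-1 + 5)/4)) - 1519)² = (-6*√(9 + √(2 - ¼*4)) - 1519)² = (-6*√(9 + √(2 - 1)) - 1519)² = (-6*√(9 + √1) - 1519)² = (-6*√(9 + 1) - 1519)² = (-6*√10 - 1519)² = (-1519 - 6*√10)²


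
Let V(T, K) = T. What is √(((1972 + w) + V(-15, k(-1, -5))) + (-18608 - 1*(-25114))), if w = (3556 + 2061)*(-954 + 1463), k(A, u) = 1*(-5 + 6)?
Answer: 2*√716879 ≈ 1693.4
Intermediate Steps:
k(A, u) = 1 (k(A, u) = 1*1 = 1)
w = 2859053 (w = 5617*509 = 2859053)
√(((1972 + w) + V(-15, k(-1, -5))) + (-18608 - 1*(-25114))) = √(((1972 + 2859053) - 15) + (-18608 - 1*(-25114))) = √((2861025 - 15) + (-18608 + 25114)) = √(2861010 + 6506) = √2867516 = 2*√716879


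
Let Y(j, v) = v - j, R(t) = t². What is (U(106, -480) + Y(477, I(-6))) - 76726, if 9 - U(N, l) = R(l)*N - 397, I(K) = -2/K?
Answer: -73497590/3 ≈ -2.4499e+7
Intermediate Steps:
U(N, l) = 406 - N*l² (U(N, l) = 9 - (l²*N - 397) = 9 - (N*l² - 397) = 9 - (-397 + N*l²) = 9 + (397 - N*l²) = 406 - N*l²)
(U(106, -480) + Y(477, I(-6))) - 76726 = ((406 - 1*106*(-480)²) + (-2/(-6) - 1*477)) - 76726 = ((406 - 1*106*230400) + (-2*(-⅙) - 477)) - 76726 = ((406 - 24422400) + (⅓ - 477)) - 76726 = (-24421994 - 1430/3) - 76726 = -73267412/3 - 76726 = -73497590/3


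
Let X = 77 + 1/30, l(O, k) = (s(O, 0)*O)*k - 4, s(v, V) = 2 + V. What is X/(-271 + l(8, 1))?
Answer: -2311/7770 ≈ -0.29743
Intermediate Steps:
l(O, k) = -4 + 2*O*k (l(O, k) = ((2 + 0)*O)*k - 4 = (2*O)*k - 4 = 2*O*k - 4 = -4 + 2*O*k)
X = 2311/30 (X = 77 + 1*(1/30) = 77 + 1/30 = 2311/30 ≈ 77.033)
X/(-271 + l(8, 1)) = 2311/(30*(-271 + (-4 + 2*8*1))) = 2311/(30*(-271 + (-4 + 16))) = 2311/(30*(-271 + 12)) = (2311/30)/(-259) = (2311/30)*(-1/259) = -2311/7770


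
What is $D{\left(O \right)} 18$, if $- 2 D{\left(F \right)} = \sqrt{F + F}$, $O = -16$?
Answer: $- 36 i \sqrt{2} \approx - 50.912 i$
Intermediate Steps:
$D{\left(F \right)} = - \frac{\sqrt{2} \sqrt{F}}{2}$ ($D{\left(F \right)} = - \frac{\sqrt{F + F}}{2} = - \frac{\sqrt{2 F}}{2} = - \frac{\sqrt{2} \sqrt{F}}{2}$)
$D{\left(O \right)} 18 = - \frac{\sqrt{2} \sqrt{-16}}{2} \cdot 18 = - \frac{\sqrt{2} \cdot 4 i}{2} \cdot 18 = - 2 i \sqrt{2} \cdot 18 = - 36 i \sqrt{2}$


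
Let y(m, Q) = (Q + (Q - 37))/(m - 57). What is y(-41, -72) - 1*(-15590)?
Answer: 1528001/98 ≈ 15592.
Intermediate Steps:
y(m, Q) = (-37 + 2*Q)/(-57 + m) (y(m, Q) = (Q + (-37 + Q))/(-57 + m) = (-37 + 2*Q)/(-57 + m))
y(-41, -72) - 1*(-15590) = (-37 + 2*(-72))/(-57 - 41) - 1*(-15590) = (-37 - 144)/(-98) + 15590 = -1/98*(-181) + 15590 = 181/98 + 15590 = 1528001/98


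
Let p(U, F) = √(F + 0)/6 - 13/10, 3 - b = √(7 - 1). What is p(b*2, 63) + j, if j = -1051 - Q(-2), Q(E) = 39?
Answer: -10913/10 + √7/2 ≈ -1090.0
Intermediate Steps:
b = 3 - √6 (b = 3 - √(7 - 1) = 3 - √6 ≈ 0.55051)
p(U, F) = -13/10 + √F/6 (p(U, F) = √F*(⅙) - 13*⅒ = √F/6 - 13/10 = -13/10 + √F/6)
j = -1090 (j = -1051 - 1*39 = -1051 - 39 = -1090)
p(b*2, 63) + j = (-13/10 + √63/6) - 1090 = (-13/10 + (3*√7)/6) - 1090 = (-13/10 + √7/2) - 1090 = -10913/10 + √7/2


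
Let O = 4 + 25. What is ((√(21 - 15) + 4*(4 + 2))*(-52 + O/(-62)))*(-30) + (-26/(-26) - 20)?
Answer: 1170491/31 + 48795*√6/31 ≈ 41613.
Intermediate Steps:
O = 29
((√(21 - 15) + 4*(4 + 2))*(-52 + O/(-62)))*(-30) + (-26/(-26) - 20) = ((√(21 - 15) + 4*(4 + 2))*(-52 + 29/(-62)))*(-30) + (-26/(-26) - 20) = ((√6 + 4*6)*(-52 + 29*(-1/62)))*(-30) + (-26*(-1/26) - 20) = ((√6 + 24)*(-52 - 29/62))*(-30) + (1 - 20) = ((24 + √6)*(-3253/62))*(-30) - 19 = (-39036/31 - 3253*√6/62)*(-30) - 19 = (1171080/31 + 48795*√6/31) - 19 = 1170491/31 + 48795*√6/31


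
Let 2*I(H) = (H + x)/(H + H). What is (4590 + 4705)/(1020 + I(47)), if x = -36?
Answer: 1747460/191771 ≈ 9.1122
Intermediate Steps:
I(H) = (-36 + H)/(4*H) (I(H) = ((H - 36)/(H + H))/2 = ((-36 + H)/((2*H)))/2 = ((-36 + H)*(1/(2*H)))/2 = ((-36 + H)/(2*H))/2 = (-36 + H)/(4*H))
(4590 + 4705)/(1020 + I(47)) = (4590 + 4705)/(1020 + (¼)*(-36 + 47)/47) = 9295/(1020 + (¼)*(1/47)*11) = 9295/(1020 + 11/188) = 9295/(191771/188) = 9295*(188/191771) = 1747460/191771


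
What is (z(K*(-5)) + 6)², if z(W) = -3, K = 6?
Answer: 9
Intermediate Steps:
(z(K*(-5)) + 6)² = (-3 + 6)² = 3² = 9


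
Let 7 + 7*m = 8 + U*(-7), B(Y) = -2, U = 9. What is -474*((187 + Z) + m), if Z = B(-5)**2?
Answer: -604350/7 ≈ -86336.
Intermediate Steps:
Z = 4 (Z = (-2)**2 = 4)
m = -62/7 (m = -1 + (8 + 9*(-7))/7 = -1 + (8 - 63)/7 = -1 + (1/7)*(-55) = -1 - 55/7 = -62/7 ≈ -8.8571)
-474*((187 + Z) + m) = -474*((187 + 4) - 62/7) = -474*(191 - 62/7) = -474*1275/7 = -604350/7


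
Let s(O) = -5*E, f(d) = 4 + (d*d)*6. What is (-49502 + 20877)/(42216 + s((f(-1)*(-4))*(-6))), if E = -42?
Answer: -28625/42426 ≈ -0.67470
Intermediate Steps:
f(d) = 4 + 6*d² (f(d) = 4 + d²*6 = 4 + 6*d²)
s(O) = 210 (s(O) = -5*(-42) = 210)
(-49502 + 20877)/(42216 + s((f(-1)*(-4))*(-6))) = (-49502 + 20877)/(42216 + 210) = -28625/42426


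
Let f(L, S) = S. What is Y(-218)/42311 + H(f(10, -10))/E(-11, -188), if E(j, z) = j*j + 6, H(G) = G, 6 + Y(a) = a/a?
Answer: -423745/5373497 ≈ -0.078858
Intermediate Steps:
Y(a) = -5 (Y(a) = -6 + a/a = -6 + 1 = -5)
E(j, z) = 6 + j² (E(j, z) = j² + 6 = 6 + j²)
Y(-218)/42311 + H(f(10, -10))/E(-11, -188) = -5/42311 - 10/(6 + (-11)²) = -5*1/42311 - 10/(6 + 121) = -5/42311 - 10/127 = -423745/5373497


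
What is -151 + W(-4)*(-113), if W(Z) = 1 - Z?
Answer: -716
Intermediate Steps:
-151 + W(-4)*(-113) = -151 + (1 - 1*(-4))*(-113) = -151 + (1 + 4)*(-113) = -151 + 5*(-113) = -151 - 565 = -716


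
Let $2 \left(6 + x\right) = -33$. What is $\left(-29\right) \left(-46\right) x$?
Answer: $-30015$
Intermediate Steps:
$x = - \frac{45}{2}$ ($x = -6 + \frac{1}{2} \left(-33\right) = -6 - \frac{33}{2} = - \frac{45}{2} \approx -22.5$)
$\left(-29\right) \left(-46\right) x = \left(-29\right) \left(-46\right) \left(- \frac{45}{2}\right) = 1334 \left(- \frac{45}{2}\right) = -30015$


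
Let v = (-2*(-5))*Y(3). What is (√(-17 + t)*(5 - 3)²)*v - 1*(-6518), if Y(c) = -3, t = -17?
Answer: 6518 - 120*I*√34 ≈ 6518.0 - 699.71*I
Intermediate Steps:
v = -30 (v = -2*(-5)*(-3) = 10*(-3) = -30)
(√(-17 + t)*(5 - 3)²)*v - 1*(-6518) = (√(-17 - 17)*(5 - 3)²)*(-30) - 1*(-6518) = (√(-34)*2²)*(-30) + 6518 = ((I*√34)*4)*(-30) + 6518 = (4*I*√34)*(-30) + 6518 = -120*I*√34 + 6518 = 6518 - 120*I*√34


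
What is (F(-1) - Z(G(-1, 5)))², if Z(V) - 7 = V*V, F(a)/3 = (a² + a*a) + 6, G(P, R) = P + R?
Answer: 1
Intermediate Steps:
F(a) = 18 + 6*a² (F(a) = 3*((a² + a*a) + 6) = 3*((a² + a²) + 6) = 3*(2*a² + 6) = 3*(6 + 2*a²) = 18 + 6*a²)
Z(V) = 7 + V² (Z(V) = 7 + V*V = 7 + V²)
(F(-1) - Z(G(-1, 5)))² = ((18 + 6*(-1)²) - (7 + (-1 + 5)²))² = ((18 + 6*1) - (7 + 4²))² = ((18 + 6) - (7 + 16))² = (24 - 1*23)² = (24 - 23)² = 1² = 1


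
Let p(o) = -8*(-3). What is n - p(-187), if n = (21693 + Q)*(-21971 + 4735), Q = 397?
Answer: -380743264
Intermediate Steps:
p(o) = 24
n = -380743240 (n = (21693 + 397)*(-21971 + 4735) = 22090*(-17236) = -380743240)
n - p(-187) = -380743240 - 1*24 = -380743240 - 24 = -380743264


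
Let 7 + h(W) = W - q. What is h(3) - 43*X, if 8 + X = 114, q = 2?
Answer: -4564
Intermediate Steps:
h(W) = -9 + W (h(W) = -7 + (W - 1*2) = -7 + (W - 2) = -7 + (-2 + W) = -9 + W)
X = 106 (X = -8 + 114 = 106)
h(3) - 43*X = (-9 + 3) - 43*106 = -6 - 4558 = -4564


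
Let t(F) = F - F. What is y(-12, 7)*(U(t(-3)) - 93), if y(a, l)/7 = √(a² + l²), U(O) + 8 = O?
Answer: -707*√193 ≈ -9822.0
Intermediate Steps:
t(F) = 0
U(O) = -8 + O
y(a, l) = 7*√(a² + l²)
y(-12, 7)*(U(t(-3)) - 93) = (7*√((-12)² + 7²))*((-8 + 0) - 93) = (7*√(144 + 49))*(-8 - 93) = (7*√193)*(-101) = -707*√193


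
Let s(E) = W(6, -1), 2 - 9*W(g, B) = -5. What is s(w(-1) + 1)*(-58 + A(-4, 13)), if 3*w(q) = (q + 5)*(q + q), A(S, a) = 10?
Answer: -112/3 ≈ -37.333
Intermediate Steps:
W(g, B) = 7/9 (W(g, B) = 2/9 - 1/9*(-5) = 2/9 + 5/9 = 7/9)
w(q) = 2*q*(5 + q)/3 (w(q) = ((q + 5)*(q + q))/3 = ((5 + q)*(2*q))/3 = (2*q*(5 + q))/3 = 2*q*(5 + q)/3)
s(E) = 7/9
s(w(-1) + 1)*(-58 + A(-4, 13)) = 7*(-58 + 10)/9 = (7/9)*(-48) = -112/3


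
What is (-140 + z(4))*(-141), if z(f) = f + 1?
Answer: 19035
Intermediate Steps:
z(f) = 1 + f
(-140 + z(4))*(-141) = (-140 + (1 + 4))*(-141) = (-140 + 5)*(-141) = -135*(-141) = 19035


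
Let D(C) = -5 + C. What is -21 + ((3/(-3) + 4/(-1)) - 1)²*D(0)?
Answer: -201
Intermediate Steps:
-21 + ((3/(-3) + 4/(-1)) - 1)²*D(0) = -21 + ((3/(-3) + 4/(-1)) - 1)²*(-5 + 0) = -21 + ((3*(-⅓) + 4*(-1)) - 1)²*(-5) = -21 + ((-1 - 4) - 1)²*(-5) = -21 + (-5 - 1)²*(-5) = -21 + (-6)²*(-5) = -21 + 36*(-5) = -21 - 180 = -201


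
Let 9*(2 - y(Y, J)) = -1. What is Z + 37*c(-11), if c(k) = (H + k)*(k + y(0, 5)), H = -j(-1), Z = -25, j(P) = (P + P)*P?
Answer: 38255/9 ≈ 4250.6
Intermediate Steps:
j(P) = 2*P² (j(P) = (2*P)*P = 2*P²)
y(Y, J) = 19/9 (y(Y, J) = 2 - ⅑*(-1) = 2 + ⅑ = 19/9)
H = -2 (H = -2*(-1)² = -2 ≈ -2.0000)
c(k) = (-2 + k)*(19/9 + k) (c(k) = (-2 + k)*(k + 19/9) = (-2 + k)*(19/9 + k))
Z + 37*c(-11) = -25 + 37*(-38/9 + (-11)² + (⅑)*(-11)) = -25 + 37*(-38/9 + 121 - 11/9) = -25 + 37*(1040/9) = -25 + 38480/9 = 38255/9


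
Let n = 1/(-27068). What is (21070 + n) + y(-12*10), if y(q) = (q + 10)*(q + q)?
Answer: 1284917959/27068 ≈ 47470.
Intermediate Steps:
n = -1/27068 ≈ -3.6944e-5
y(q) = 2*q*(10 + q) (y(q) = (10 + q)*(2*q) = 2*q*(10 + q))
(21070 + n) + y(-12*10) = (21070 - 1/27068) + 2*(-12*10)*(10 - 12*10) = 570322759/27068 + 2*(-120)*(10 - 120) = 570322759/27068 + 2*(-120)*(-110) = 570322759/27068 + 26400 = 1284917959/27068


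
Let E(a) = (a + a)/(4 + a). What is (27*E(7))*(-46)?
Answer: -17388/11 ≈ -1580.7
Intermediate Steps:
E(a) = 2*a/(4 + a) (E(a) = (2*a)/(4 + a) = 2*a/(4 + a))
(27*E(7))*(-46) = (27*(2*7/(4 + 7)))*(-46) = (27*(2*7/11))*(-46) = (27*(2*7*(1/11)))*(-46) = (27*(14/11))*(-46) = (378/11)*(-46) = -17388/11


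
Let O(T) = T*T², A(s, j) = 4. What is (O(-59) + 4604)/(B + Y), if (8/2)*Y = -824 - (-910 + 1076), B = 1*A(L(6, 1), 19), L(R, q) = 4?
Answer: 401550/487 ≈ 824.54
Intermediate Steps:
O(T) = T³
B = 4 (B = 1*4 = 4)
Y = -495/2 (Y = (-824 - (-910 + 1076))/4 = (-824 - 1*166)/4 = (-824 - 166)/4 = (¼)*(-990) = -495/2 ≈ -247.50)
(O(-59) + 4604)/(B + Y) = ((-59)³ + 4604)/(4 - 495/2) = (-205379 + 4604)/(-487/2) = -200775*(-2/487) = 401550/487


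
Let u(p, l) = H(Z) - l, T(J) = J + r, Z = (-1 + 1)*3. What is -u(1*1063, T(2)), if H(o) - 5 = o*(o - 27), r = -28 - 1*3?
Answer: -34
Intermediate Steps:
Z = 0 (Z = 0*3 = 0)
r = -31 (r = -28 - 3 = -31)
H(o) = 5 + o*(-27 + o) (H(o) = 5 + o*(o - 27) = 5 + o*(-27 + o))
T(J) = -31 + J (T(J) = J - 31 = -31 + J)
u(p, l) = 5 - l (u(p, l) = (5 + 0**2 - 27*0) - l = (5 + 0 + 0) - l = 5 - l)
-u(1*1063, T(2)) = -(5 - (-31 + 2)) = -(5 - 1*(-29)) = -(5 + 29) = -1*34 = -34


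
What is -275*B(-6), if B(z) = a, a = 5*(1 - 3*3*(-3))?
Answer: -38500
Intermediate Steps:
a = 140 (a = 5*(1 - 9*(-3)) = 5*(1 + 27) = 5*28 = 140)
B(z) = 140
-275*B(-6) = -275*140 = -38500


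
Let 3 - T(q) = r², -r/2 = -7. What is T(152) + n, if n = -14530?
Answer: -14723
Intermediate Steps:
r = 14 (r = -2*(-7) = 14)
T(q) = -193 (T(q) = 3 - 1*14² = 3 - 1*196 = 3 - 196 = -193)
T(152) + n = -193 - 14530 = -14723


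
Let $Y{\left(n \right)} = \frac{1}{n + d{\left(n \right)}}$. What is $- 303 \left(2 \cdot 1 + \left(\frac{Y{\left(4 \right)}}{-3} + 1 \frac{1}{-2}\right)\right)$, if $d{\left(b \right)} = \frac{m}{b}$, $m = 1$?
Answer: $- \frac{14645}{34} \approx -430.74$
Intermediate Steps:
$d{\left(b \right)} = \frac{1}{b}$ ($d{\left(b \right)} = 1 \frac{1}{b} = \frac{1}{b}$)
$Y{\left(n \right)} = \frac{1}{n + \frac{1}{n}}$
$- 303 \left(2 \cdot 1 + \left(\frac{Y{\left(4 \right)}}{-3} + 1 \frac{1}{-2}\right)\right) = - 303 \left(2 \cdot 1 + \left(\frac{4 \frac{1}{1 + 4^{2}}}{-3} + 1 \frac{1}{-2}\right)\right) = - 303 \left(2 + \left(\frac{4}{1 + 16} \left(- \frac{1}{3}\right) + 1 \left(- \frac{1}{2}\right)\right)\right) = - 303 \left(2 - \left(\frac{1}{2} - \frac{4}{17} \left(- \frac{1}{3}\right)\right)\right) = - 303 \left(2 - \left(\frac{1}{2} - 4 \cdot \frac{1}{17} \left(- \frac{1}{3}\right)\right)\right) = - 303 \left(2 + \left(\frac{4}{17} \left(- \frac{1}{3}\right) - \frac{1}{2}\right)\right) = - 303 \left(2 - \frac{59}{102}\right) = \left(-303\right) \frac{145}{102} = - \frac{14645}{34}$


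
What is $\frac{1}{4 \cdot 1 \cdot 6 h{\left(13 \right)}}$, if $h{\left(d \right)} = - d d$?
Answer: $- \frac{1}{4056} \approx -0.00024655$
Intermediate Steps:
$h{\left(d \right)} = - d^{2}$
$\frac{1}{4 \cdot 1 \cdot 6 h{\left(13 \right)}} = \frac{1}{4 \cdot 1 \cdot 6 \left(- 13^{2}\right)} = \frac{1}{4 \cdot 6 \left(\left(-1\right) 169\right)} = \frac{1}{24 \left(-169\right)} = \frac{1}{-4056} = - \frac{1}{4056}$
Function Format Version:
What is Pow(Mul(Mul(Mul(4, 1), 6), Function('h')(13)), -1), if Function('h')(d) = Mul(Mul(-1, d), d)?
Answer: Rational(-1, 4056) ≈ -0.00024655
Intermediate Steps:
Function('h')(d) = Mul(-1, Pow(d, 2))
Pow(Mul(Mul(Mul(4, 1), 6), Function('h')(13)), -1) = Pow(Mul(Mul(Mul(4, 1), 6), Mul(-1, Pow(13, 2))), -1) = Pow(Mul(Mul(4, 6), Mul(-1, 169)), -1) = Pow(Mul(24, -169), -1) = Pow(-4056, -1) = Rational(-1, 4056)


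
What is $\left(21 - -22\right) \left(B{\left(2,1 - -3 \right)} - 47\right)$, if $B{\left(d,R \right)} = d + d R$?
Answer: $-1591$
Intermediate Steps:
$B{\left(d,R \right)} = d + R d$
$\left(21 - -22\right) \left(B{\left(2,1 - -3 \right)} - 47\right) = \left(21 - -22\right) \left(2 \left(1 + \left(1 - -3\right)\right) - 47\right) = \left(21 + 22\right) \left(2 \left(1 + \left(1 + 3\right)\right) - 47\right) = 43 \left(2 \left(1 + 4\right) - 47\right) = 43 \left(2 \cdot 5 - 47\right) = 43 \left(10 - 47\right) = 43 \left(-37\right) = -1591$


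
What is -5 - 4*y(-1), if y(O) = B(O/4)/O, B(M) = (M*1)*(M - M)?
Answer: -5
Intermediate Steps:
B(M) = 0 (B(M) = M*0 = 0)
y(O) = 0 (y(O) = 0/O = 0)
-5 - 4*y(-1) = -5 - 4*0 = -5 + 0 = -5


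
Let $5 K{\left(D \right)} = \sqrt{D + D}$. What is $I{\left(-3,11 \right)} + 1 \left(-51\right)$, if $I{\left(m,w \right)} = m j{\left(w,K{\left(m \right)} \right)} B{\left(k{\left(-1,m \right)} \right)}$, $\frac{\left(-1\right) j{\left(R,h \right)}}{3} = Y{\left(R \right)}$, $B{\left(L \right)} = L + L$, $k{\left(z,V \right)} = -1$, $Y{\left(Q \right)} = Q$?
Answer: $-249$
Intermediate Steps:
$B{\left(L \right)} = 2 L$
$K{\left(D \right)} = \frac{\sqrt{2} \sqrt{D}}{5}$ ($K{\left(D \right)} = \frac{\sqrt{D + D}}{5} = \frac{\sqrt{2 D}}{5} = \frac{\sqrt{2} \sqrt{D}}{5}$)
$j{\left(R,h \right)} = - 3 R$
$I{\left(m,w \right)} = 6 m w$ ($I{\left(m,w \right)} = m \left(- 3 w\right) 2 \left(-1\right) = - 3 m w \left(-2\right) = 6 m w$)
$I{\left(-3,11 \right)} + 1 \left(-51\right) = 6 \left(-3\right) 11 + 1 \left(-51\right) = -198 - 51 = -249$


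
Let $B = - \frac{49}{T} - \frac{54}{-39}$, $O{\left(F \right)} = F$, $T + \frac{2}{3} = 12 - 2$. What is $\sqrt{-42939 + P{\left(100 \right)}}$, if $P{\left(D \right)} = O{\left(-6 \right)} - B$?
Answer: $\frac{i \sqrt{29028207}}{26} \approx 207.22 i$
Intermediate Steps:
$T = \frac{28}{3}$ ($T = - \frac{2}{3} + \left(12 - 2\right) = - \frac{2}{3} + 10 = \frac{28}{3} \approx 9.3333$)
$B = - \frac{201}{52}$ ($B = - \frac{49}{\frac{28}{3}} - \frac{54}{-39} = \left(-49\right) \frac{3}{28} - - \frac{18}{13} = - \frac{21}{4} + \frac{18}{13} = - \frac{201}{52} \approx -3.8654$)
$P{\left(D \right)} = - \frac{111}{52}$ ($P{\left(D \right)} = -6 - - \frac{201}{52} = -6 + \frac{201}{52} = - \frac{111}{52}$)
$\sqrt{-42939 + P{\left(100 \right)}} = \sqrt{-42939 - \frac{111}{52}} = \sqrt{- \frac{2232939}{52}} = \frac{i \sqrt{29028207}}{26}$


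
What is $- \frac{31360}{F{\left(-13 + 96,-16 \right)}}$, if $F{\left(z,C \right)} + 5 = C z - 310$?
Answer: $\frac{31360}{1643} \approx 19.087$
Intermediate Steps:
$F{\left(z,C \right)} = -315 + C z$ ($F{\left(z,C \right)} = -5 + \left(C z - 310\right) = -5 + \left(-310 + C z\right) = -315 + C z$)
$- \frac{31360}{F{\left(-13 + 96,-16 \right)}} = - \frac{31360}{-315 - 16 \left(-13 + 96\right)} = - \frac{31360}{-315 - 1328} = - \frac{31360}{-1643} = \left(-31360\right) \left(- \frac{1}{1643}\right) = \frac{31360}{1643}$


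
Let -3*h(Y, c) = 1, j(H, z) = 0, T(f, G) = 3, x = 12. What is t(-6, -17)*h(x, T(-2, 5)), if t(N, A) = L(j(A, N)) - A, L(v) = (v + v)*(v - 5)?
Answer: -17/3 ≈ -5.6667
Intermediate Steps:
L(v) = 2*v*(-5 + v) (L(v) = (2*v)*(-5 + v) = 2*v*(-5 + v))
h(Y, c) = -⅓ (h(Y, c) = -⅓*1 = -⅓)
t(N, A) = -A (t(N, A) = 2*0*(-5 + 0) - A = 2*0*(-5) - A = 0 - A = -A)
t(-6, -17)*h(x, T(-2, 5)) = -1*(-17)*(-⅓) = 17*(-⅓) = -17/3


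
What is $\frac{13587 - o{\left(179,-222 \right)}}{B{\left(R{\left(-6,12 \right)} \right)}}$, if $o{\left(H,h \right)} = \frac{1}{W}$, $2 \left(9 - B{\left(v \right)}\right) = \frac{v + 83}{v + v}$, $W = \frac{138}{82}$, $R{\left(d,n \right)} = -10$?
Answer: $\frac{37498480}{29877} \approx 1255.1$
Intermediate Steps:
$W = \frac{69}{41}$ ($W = 138 \cdot \frac{1}{82} = \frac{69}{41} \approx 1.6829$)
$B{\left(v \right)} = 9 - \frac{83 + v}{4 v}$ ($B{\left(v \right)} = 9 - \frac{\left(v + 83\right) \frac{1}{v + v}}{2} = 9 - \frac{\left(83 + v\right) \frac{1}{2 v}}{2} = 9 - \frac{\frac{1}{2} \frac{1}{v} \left(83 + v\right)}{2} = 9 - \frac{83 + v}{4 v}$)
$o{\left(H,h \right)} = \frac{41}{69}$ ($o{\left(H,h \right)} = \frac{1}{\frac{69}{41}} = \frac{41}{69}$)
$\frac{13587 - o{\left(179,-222 \right)}}{B{\left(R{\left(-6,12 \right)} \right)}} = \frac{13587 - \frac{41}{69}}{\frac{1}{4} \frac{1}{-10} \left(-83 + 35 \left(-10\right)\right)} = \frac{13587 - \frac{41}{69}}{\frac{1}{4} \left(- \frac{1}{10}\right) \left(-83 - 350\right)} = \frac{937462}{69 \cdot \frac{1}{4} \left(- \frac{1}{10}\right) \left(-433\right)} = \frac{937462}{69 \cdot \frac{433}{40}} = \frac{937462}{69} \cdot \frac{40}{433} = \frac{37498480}{29877}$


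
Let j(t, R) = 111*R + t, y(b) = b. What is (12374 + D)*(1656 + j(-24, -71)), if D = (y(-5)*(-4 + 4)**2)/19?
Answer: -77325126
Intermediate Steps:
D = 0 (D = -5*(-4 + 4)**2/19 = -5*0**2*(1/19) = -5*0*(1/19) = 0*(1/19) = 0)
j(t, R) = t + 111*R
(12374 + D)*(1656 + j(-24, -71)) = (12374 + 0)*(1656 + (-24 + 111*(-71))) = 12374*(1656 + (-24 - 7881)) = 12374*(1656 - 7905) = 12374*(-6249) = -77325126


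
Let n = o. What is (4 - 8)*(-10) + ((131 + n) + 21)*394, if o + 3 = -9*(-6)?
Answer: 80022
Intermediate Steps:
o = 51 (o = -3 - 9*(-6) = -3 + 54 = 51)
n = 51
(4 - 8)*(-10) + ((131 + n) + 21)*394 = (4 - 8)*(-10) + ((131 + 51) + 21)*394 = -4*(-10) + (182 + 21)*394 = 40 + 203*394 = 40 + 79982 = 80022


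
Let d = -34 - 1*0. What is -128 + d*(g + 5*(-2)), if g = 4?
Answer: 76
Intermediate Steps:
d = -34 (d = -34 + 0 = -34)
-128 + d*(g + 5*(-2)) = -128 - 34*(4 + 5*(-2)) = -128 - 34*(4 - 10) = -128 - 34*(-6) = -128 + 204 = 76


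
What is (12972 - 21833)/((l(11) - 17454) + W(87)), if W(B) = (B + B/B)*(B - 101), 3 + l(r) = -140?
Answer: 8861/18829 ≈ 0.47060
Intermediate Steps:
l(r) = -143 (l(r) = -3 - 140 = -143)
W(B) = (1 + B)*(-101 + B) (W(B) = (B + 1)*(-101 + B) = (1 + B)*(-101 + B))
(12972 - 21833)/((l(11) - 17454) + W(87)) = (12972 - 21833)/((-143 - 17454) + (-101 + 87² - 100*87)) = -8861/(-17597 + (-101 + 7569 - 8700)) = -8861/(-17597 - 1232) = -8861/(-18829) = -8861*(-1/18829) = 8861/18829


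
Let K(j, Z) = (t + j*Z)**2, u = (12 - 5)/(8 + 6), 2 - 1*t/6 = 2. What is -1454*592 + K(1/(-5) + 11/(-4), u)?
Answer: -1377225319/1600 ≈ -8.6077e+5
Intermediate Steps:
t = 0 (t = 12 - 6*2 = 12 - 12 = 0)
u = 1/2 (u = 7/14 = 7*(1/14) = 1/2 ≈ 0.50000)
K(j, Z) = Z**2*j**2 (K(j, Z) = (0 + j*Z)**2 = (0 + Z*j)**2 = (Z*j)**2 = Z**2*j**2)
-1454*592 + K(1/(-5) + 11/(-4), u) = -1454*592 + (1/2)**2*(1/(-5) + 11/(-4))**2 = -860768 + (1*(-1/5) + 11*(-1/4))**2/4 = -860768 + (-1/5 - 11/4)**2/4 = -860768 + (-59/20)**2/4 = -860768 + (1/4)*(3481/400) = -860768 + 3481/1600 = -1377225319/1600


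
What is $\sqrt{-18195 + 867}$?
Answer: $76 i \sqrt{3} \approx 131.64 i$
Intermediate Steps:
$\sqrt{-18195 + 867} = \sqrt{-17328} = 76 i \sqrt{3}$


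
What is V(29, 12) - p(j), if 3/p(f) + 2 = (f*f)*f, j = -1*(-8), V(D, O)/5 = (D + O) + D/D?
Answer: 35699/170 ≈ 209.99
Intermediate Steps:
V(D, O) = 5 + 5*D + 5*O (V(D, O) = 5*((D + O) + D/D) = 5*((D + O) + 1) = 5*(1 + D + O) = 5 + 5*D + 5*O)
j = 8
p(f) = 3/(-2 + f**3) (p(f) = 3/(-2 + (f*f)*f) = 3/(-2 + f**2*f) = 3/(-2 + f**3))
V(29, 12) - p(j) = (5 + 5*29 + 5*12) - 3/(-2 + 8**3) = (5 + 145 + 60) - 3/(-2 + 512) = 210 - 3/510 = 210 - 1*1/170 = 210 - 1/170 = 35699/170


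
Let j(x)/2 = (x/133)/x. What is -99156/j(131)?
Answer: -6593874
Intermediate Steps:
j(x) = 2/133 (j(x) = 2*((x/133)/x) = 2*(1/133) = 2/133)
-99156/j(131) = -99156/2/133 = -99156*133/2 = -6593874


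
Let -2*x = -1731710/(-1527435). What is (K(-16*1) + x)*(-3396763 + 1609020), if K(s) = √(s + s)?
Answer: 309585243053/305487 - 7150972*I*√2 ≈ 1.0134e+6 - 1.0113e+7*I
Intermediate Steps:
x = -173171/305487 (x = -(-865855)/(-1527435) = -(-865855)*(-1)/1527435 = -½*346342/305487 = -173171/305487 ≈ -0.56687)
K(s) = √2*√s (K(s) = √(2*s) = √2*√s)
(K(-16*1) + x)*(-3396763 + 1609020) = (√2*√(-16*1) - 173171/305487)*(-3396763 + 1609020) = (√2*√(-16) - 173171/305487)*(-1787743) = (√2*(4*I) - 173171/305487)*(-1787743) = (4*I*√2 - 173171/305487)*(-1787743) = (-173171/305487 + 4*I*√2)*(-1787743) = 309585243053/305487 - 7150972*I*√2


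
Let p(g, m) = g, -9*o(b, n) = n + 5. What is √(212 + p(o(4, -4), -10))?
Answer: √1907/3 ≈ 14.556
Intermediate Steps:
o(b, n) = -5/9 - n/9 (o(b, n) = -(n + 5)/9 = -(5 + n)/9 = -5/9 - n/9)
√(212 + p(o(4, -4), -10)) = √(212 + (-5/9 - ⅑*(-4))) = √(212 + (-5/9 + 4/9)) = √(212 - ⅑) = √(1907/9) = √1907/3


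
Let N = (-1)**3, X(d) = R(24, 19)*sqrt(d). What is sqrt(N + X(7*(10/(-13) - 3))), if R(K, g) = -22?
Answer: sqrt(-169 - 2002*I*sqrt(91))/13 ≈ 7.4836 - 7.5501*I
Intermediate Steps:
X(d) = -22*sqrt(d)
N = -1
sqrt(N + X(7*(10/(-13) - 3))) = sqrt(-1 - 22*sqrt(7)*sqrt(10/(-13) - 3)) = sqrt(-1 - 22*sqrt(7)*sqrt(10*(-1/13) - 3)) = sqrt(-1 - 22*sqrt(7)*sqrt(-10/13 - 3)) = sqrt(-1 - 22*7*I*sqrt(91)/13) = sqrt(-1 - 154*I*sqrt(91)/13)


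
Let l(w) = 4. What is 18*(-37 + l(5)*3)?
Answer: -450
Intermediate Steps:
18*(-37 + l(5)*3) = 18*(-37 + 4*3) = 18*(-37 + 12) = 18*(-25) = -450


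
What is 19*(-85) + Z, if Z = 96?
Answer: -1519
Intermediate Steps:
19*(-85) + Z = 19*(-85) + 96 = -1615 + 96 = -1519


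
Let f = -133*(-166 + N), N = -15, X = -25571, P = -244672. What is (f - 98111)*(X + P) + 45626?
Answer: 20008296860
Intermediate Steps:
f = 24073 (f = -133*(-166 - 15) = -133*(-181) = 24073)
(f - 98111)*(X + P) + 45626 = (24073 - 98111)*(-25571 - 244672) + 45626 = -74038*(-270243) + 45626 = 20008251234 + 45626 = 20008296860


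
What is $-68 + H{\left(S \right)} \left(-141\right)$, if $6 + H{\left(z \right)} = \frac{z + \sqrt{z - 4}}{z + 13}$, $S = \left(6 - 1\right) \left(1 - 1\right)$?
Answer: $778 - \frac{282 i}{13} \approx 778.0 - 21.692 i$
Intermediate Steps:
$S = 0$ ($S = 5 \cdot 0 = 0$)
$H{\left(z \right)} = -6 + \frac{z + \sqrt{-4 + z}}{13 + z}$ ($H{\left(z \right)} = -6 + \frac{z + \sqrt{z - 4}}{z + 13} = -6 + \frac{z + \sqrt{-4 + z}}{13 + z}$)
$-68 + H{\left(S \right)} \left(-141\right) = -68 + \frac{-78 + \sqrt{-4 + 0} - 0}{13 + 0} \left(-141\right) = -68 + \frac{-78 + \sqrt{-4} + 0}{13} \left(-141\right) = -68 + \frac{-78 + 2 i + 0}{13} \left(-141\right) = -68 + \frac{-78 + 2 i}{13} \left(-141\right) = -68 + \left(-6 + \frac{2 i}{13}\right) \left(-141\right) = -68 + \left(846 - \frac{282 i}{13}\right) = 778 - \frac{282 i}{13}$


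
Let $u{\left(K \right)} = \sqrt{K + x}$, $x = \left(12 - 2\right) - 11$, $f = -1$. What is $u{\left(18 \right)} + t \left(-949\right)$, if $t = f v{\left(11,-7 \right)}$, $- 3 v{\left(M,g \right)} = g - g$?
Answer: $\sqrt{17} \approx 4.1231$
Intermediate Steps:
$v{\left(M,g \right)} = 0$ ($v{\left(M,g \right)} = - \frac{g - g}{3} = \left(- \frac{1}{3}\right) 0 = 0$)
$x = -1$ ($x = 10 - 11 = -1$)
$u{\left(K \right)} = \sqrt{-1 + K}$ ($u{\left(K \right)} = \sqrt{K - 1} = \sqrt{-1 + K}$)
$t = 0$ ($t = \left(-1\right) 0 = 0$)
$u{\left(18 \right)} + t \left(-949\right) = \sqrt{-1 + 18} + 0 \left(-949\right) = \sqrt{17} + 0 = \sqrt{17}$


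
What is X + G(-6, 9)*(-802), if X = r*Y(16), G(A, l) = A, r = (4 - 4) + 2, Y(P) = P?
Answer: 4844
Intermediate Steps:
r = 2 (r = 0 + 2 = 2)
X = 32 (X = 2*16 = 32)
X + G(-6, 9)*(-802) = 32 - 6*(-802) = 32 + 4812 = 4844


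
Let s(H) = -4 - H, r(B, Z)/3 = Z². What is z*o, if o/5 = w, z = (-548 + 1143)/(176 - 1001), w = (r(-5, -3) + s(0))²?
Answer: -62951/33 ≈ -1907.6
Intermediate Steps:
r(B, Z) = 3*Z²
w = 529 (w = (3*(-3)² + (-4 - 1*0))² = (3*9 + (-4 + 0))² = (27 - 4)² = 23² = 529)
z = -119/165 (z = 595/(-825) = 595*(-1/825) = -119/165 ≈ -0.72121)
o = 2645 (o = 5*529 = 2645)
z*o = -119/165*2645 = -62951/33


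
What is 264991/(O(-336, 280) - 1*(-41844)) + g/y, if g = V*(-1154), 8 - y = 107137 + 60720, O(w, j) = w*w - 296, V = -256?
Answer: -1147989897/25923270956 ≈ -0.044284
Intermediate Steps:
O(w, j) = -296 + w**2 (O(w, j) = w**2 - 296 = -296 + w**2)
y = -167849 (y = 8 - (107137 + 60720) = 8 - 1*167857 = 8 - 167857 = -167849)
g = 295424 (g = -256*(-1154) = 295424)
264991/(O(-336, 280) - 1*(-41844)) + g/y = 264991/((-296 + (-336)**2) - 1*(-41844)) + 295424/(-167849) = 264991/((-296 + 112896) + 41844) + 295424*(-1/167849) = 264991/(112600 + 41844) - 295424/167849 = 264991/154444 - 295424/167849 = -1147989897/25923270956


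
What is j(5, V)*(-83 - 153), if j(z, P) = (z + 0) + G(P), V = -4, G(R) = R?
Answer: -236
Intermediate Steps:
j(z, P) = P + z (j(z, P) = (z + 0) + P = z + P = P + z)
j(5, V)*(-83 - 153) = (-4 + 5)*(-83 - 153) = 1*(-236) = -236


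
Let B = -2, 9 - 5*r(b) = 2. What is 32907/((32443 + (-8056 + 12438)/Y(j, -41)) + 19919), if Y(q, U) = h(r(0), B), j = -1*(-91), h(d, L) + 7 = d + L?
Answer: 625233/983923 ≈ 0.63545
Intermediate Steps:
r(b) = 7/5 (r(b) = 9/5 - ⅕*2 = 9/5 - ⅖ = 7/5)
h(d, L) = -7 + L + d (h(d, L) = -7 + (d + L) = -7 + (L + d) = -7 + L + d)
j = 91
Y(q, U) = -38/5 (Y(q, U) = -7 - 2 + 7/5 = -38/5)
32907/((32443 + (-8056 + 12438)/Y(j, -41)) + 19919) = 32907/((32443 + (-8056 + 12438)/(-38/5)) + 19919) = 32907/((32443 + 4382*(-5/38)) + 19919) = 32907/((32443 - 10955/19) + 19919) = 32907/(605462/19 + 19919) = 32907/(983923/19) = 32907*(19/983923) = 625233/983923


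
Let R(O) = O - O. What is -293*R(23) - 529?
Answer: -529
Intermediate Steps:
R(O) = 0
-293*R(23) - 529 = -293*0 - 529 = 0 - 529 = -529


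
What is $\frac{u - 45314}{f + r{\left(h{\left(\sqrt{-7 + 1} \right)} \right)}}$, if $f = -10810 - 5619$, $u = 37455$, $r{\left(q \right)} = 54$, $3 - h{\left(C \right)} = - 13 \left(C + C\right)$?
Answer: $\frac{7859}{16375} \approx 0.47994$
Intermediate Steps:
$h{\left(C \right)} = 3 + 26 C$ ($h{\left(C \right)} = 3 - - 13 \left(C + C\right) = 3 - - 13 \cdot 2 C = 3 - - 26 C = 3 + 26 C$)
$f = -16429$ ($f = -10810 - 5619 = -16429$)
$\frac{u - 45314}{f + r{\left(h{\left(\sqrt{-7 + 1} \right)} \right)}} = \frac{37455 - 45314}{-16429 + 54} = - \frac{7859}{-16375} = \left(-7859\right) \left(- \frac{1}{16375}\right) = \frac{7859}{16375}$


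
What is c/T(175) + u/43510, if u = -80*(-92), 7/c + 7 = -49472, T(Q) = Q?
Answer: 910409249/5382078225 ≈ 0.16916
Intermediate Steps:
c = -7/49479 (c = 7/(-7 - 49472) = 7/(-49479) = 7*(-1/49479) = -7/49479 ≈ -0.00014147)
u = 7360
c/T(175) + u/43510 = -7/49479/175 + 7360/43510 = -7/49479*1/175 + 7360*(1/43510) = -1/1236975 + 736/4351 = 910409249/5382078225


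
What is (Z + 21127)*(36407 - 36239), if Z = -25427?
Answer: -722400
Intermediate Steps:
(Z + 21127)*(36407 - 36239) = (-25427 + 21127)*(36407 - 36239) = -4300*168 = -722400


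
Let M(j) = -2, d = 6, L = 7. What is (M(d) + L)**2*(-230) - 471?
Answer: -6221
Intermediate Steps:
(M(d) + L)**2*(-230) - 471 = (-2 + 7)**2*(-230) - 471 = 5**2*(-230) - 471 = 25*(-230) - 471 = -5750 - 471 = -6221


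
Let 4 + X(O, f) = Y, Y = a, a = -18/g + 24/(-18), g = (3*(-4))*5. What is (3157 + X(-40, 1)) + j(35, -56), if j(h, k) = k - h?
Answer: 91829/30 ≈ 3061.0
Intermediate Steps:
g = -60 (g = -12*5 = -60)
a = -31/30 (a = -18/(-60) + 24/(-18) = -18*(-1/60) + 24*(-1/18) = 3/10 - 4/3 = -31/30 ≈ -1.0333)
Y = -31/30 ≈ -1.0333
X(O, f) = -151/30 (X(O, f) = -4 - 31/30 = -151/30)
(3157 + X(-40, 1)) + j(35, -56) = (3157 - 151/30) + (-56 - 1*35) = 94559/30 + (-56 - 35) = 94559/30 - 91 = 91829/30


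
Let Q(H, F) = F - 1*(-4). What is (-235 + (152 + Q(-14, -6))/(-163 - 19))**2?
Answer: 460531600/8281 ≈ 55613.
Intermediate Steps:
Q(H, F) = 4 + F (Q(H, F) = F + 4 = 4 + F)
(-235 + (152 + Q(-14, -6))/(-163 - 19))**2 = (-235 + (152 + (4 - 6))/(-163 - 19))**2 = (-235 + (152 - 2)/(-182))**2 = (-235 + 150*(-1/182))**2 = (-235 - 75/91)**2 = (-21460/91)**2 = 460531600/8281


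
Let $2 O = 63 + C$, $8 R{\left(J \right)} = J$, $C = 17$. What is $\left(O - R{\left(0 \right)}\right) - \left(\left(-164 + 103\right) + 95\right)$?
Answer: $6$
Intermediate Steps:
$R{\left(J \right)} = \frac{J}{8}$
$O = 40$ ($O = \frac{63 + 17}{2} = \frac{1}{2} \cdot 80 = 40$)
$\left(O - R{\left(0 \right)}\right) - \left(\left(-164 + 103\right) + 95\right) = \left(40 - \frac{1}{8} \cdot 0\right) - \left(\left(-164 + 103\right) + 95\right) = \left(40 - 0\right) - \left(-61 + 95\right) = \left(40 + 0\right) - 34 = 40 - 34 = 6$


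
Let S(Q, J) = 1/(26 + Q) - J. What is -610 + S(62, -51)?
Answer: -49191/88 ≈ -558.99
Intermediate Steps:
-610 + S(62, -51) = -610 + (1 - 26*(-51) - 1*(-51)*62)/(26 + 62) = -610 + (1 + 1326 + 3162)/88 = -610 + (1/88)*4489 = -610 + 4489/88 = -49191/88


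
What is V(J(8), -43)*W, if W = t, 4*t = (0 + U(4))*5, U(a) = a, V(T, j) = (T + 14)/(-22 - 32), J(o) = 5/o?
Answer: -65/48 ≈ -1.3542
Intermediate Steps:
V(T, j) = -7/27 - T/54 (V(T, j) = (14 + T)/(-54) = (14 + T)*(-1/54) = -7/27 - T/54)
t = 5 (t = ((0 + 4)*5)/4 = (4*5)/4 = (¼)*20 = 5)
W = 5
V(J(8), -43)*W = (-7/27 - 5/(54*8))*5 = (-7/27 - 1/54*5/8)*5 = (-7/27 - 5/432)*5 = -13/48*5 = -65/48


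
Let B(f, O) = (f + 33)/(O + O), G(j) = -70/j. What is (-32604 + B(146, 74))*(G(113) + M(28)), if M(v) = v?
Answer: -66058447/74 ≈ -8.9268e+5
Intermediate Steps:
B(f, O) = (33 + f)/(2*O) (B(f, O) = (33 + f)/((2*O)) = (33 + f)*(1/(2*O)) = (33 + f)/(2*O))
(-32604 + B(146, 74))*(G(113) + M(28)) = (-32604 + (1/2)*(33 + 146)/74)*(-70/113 + 28) = (-32604 + (1/2)*(1/74)*179)*(-70*1/113 + 28) = (-32604 + 179/148)*(-70/113 + 28) = -4825213/148*3094/113 = -66058447/74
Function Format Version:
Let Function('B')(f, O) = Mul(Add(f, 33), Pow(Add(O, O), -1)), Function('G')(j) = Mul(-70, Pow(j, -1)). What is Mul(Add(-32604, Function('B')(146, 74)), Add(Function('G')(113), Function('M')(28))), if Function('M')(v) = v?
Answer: Rational(-66058447, 74) ≈ -8.9268e+5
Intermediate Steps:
Function('B')(f, O) = Mul(Rational(1, 2), Pow(O, -1), Add(33, f)) (Function('B')(f, O) = Mul(Add(33, f), Pow(Mul(2, O), -1)) = Mul(Add(33, f), Mul(Rational(1, 2), Pow(O, -1))) = Mul(Rational(1, 2), Pow(O, -1), Add(33, f)))
Mul(Add(-32604, Function('B')(146, 74)), Add(Function('G')(113), Function('M')(28))) = Mul(Add(-32604, Mul(Rational(1, 2), Pow(74, -1), Add(33, 146))), Add(Mul(-70, Pow(113, -1)), 28)) = Mul(Add(-32604, Mul(Rational(1, 2), Rational(1, 74), 179)), Add(Mul(-70, Rational(1, 113)), 28)) = Mul(Add(-32604, Rational(179, 148)), Add(Rational(-70, 113), 28)) = Mul(Rational(-4825213, 148), Rational(3094, 113)) = Rational(-66058447, 74)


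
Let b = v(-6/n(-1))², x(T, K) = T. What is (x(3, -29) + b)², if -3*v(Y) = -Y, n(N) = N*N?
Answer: 49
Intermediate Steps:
n(N) = N²
v(Y) = Y/3 (v(Y) = -(-1)*Y/3 = Y/3)
b = 4 (b = ((-6/((-1)²))/3)² = ((-6/1)/3)² = ((-6*1)/3)² = ((⅓)*(-6))² = (-2)² = 4)
(x(3, -29) + b)² = (3 + 4)² = 7² = 49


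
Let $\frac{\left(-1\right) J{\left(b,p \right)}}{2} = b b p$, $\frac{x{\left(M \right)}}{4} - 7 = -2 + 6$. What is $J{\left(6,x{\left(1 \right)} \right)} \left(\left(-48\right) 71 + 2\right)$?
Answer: $10790208$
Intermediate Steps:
$x{\left(M \right)} = 44$ ($x{\left(M \right)} = 28 + 4 \left(-2 + 6\right) = 28 + 4 \cdot 4 = 28 + 16 = 44$)
$J{\left(b,p \right)} = - 2 p b^{2}$ ($J{\left(b,p \right)} = - 2 b b p = - 2 b^{2} p = - 2 p b^{2}$)
$J{\left(6,x{\left(1 \right)} \right)} \left(\left(-48\right) 71 + 2\right) = \left(-2\right) 44 \cdot 6^{2} \left(\left(-48\right) 71 + 2\right) = \left(-2\right) 44 \cdot 36 \left(-3408 + 2\right) = \left(-3168\right) \left(-3406\right) = 10790208$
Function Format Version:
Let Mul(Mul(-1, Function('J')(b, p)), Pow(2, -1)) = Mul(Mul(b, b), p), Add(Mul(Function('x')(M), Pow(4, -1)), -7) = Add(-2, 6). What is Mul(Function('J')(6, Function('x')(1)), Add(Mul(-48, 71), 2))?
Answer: 10790208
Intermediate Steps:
Function('x')(M) = 44 (Function('x')(M) = Add(28, Mul(4, Add(-2, 6))) = Add(28, Mul(4, 4)) = Add(28, 16) = 44)
Function('J')(b, p) = Mul(-2, p, Pow(b, 2)) (Function('J')(b, p) = Mul(-2, Mul(Mul(b, b), p)) = Mul(-2, Mul(Pow(b, 2), p)) = Mul(-2, Mul(p, Pow(b, 2))) = Mul(-2, p, Pow(b, 2)))
Mul(Function('J')(6, Function('x')(1)), Add(Mul(-48, 71), 2)) = Mul(Mul(-2, 44, Pow(6, 2)), Add(Mul(-48, 71), 2)) = Mul(Mul(-2, 44, 36), Add(-3408, 2)) = Mul(-3168, -3406) = 10790208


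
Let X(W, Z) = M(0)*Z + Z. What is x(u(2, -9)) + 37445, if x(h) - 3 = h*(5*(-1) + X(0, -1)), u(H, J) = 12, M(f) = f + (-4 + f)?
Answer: 37424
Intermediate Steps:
M(f) = -4 + 2*f
X(W, Z) = -3*Z (X(W, Z) = (-4 + 2*0)*Z + Z = (-4 + 0)*Z + Z = -4*Z + Z = -3*Z)
x(h) = 3 - 2*h (x(h) = 3 + h*(5*(-1) - 3*(-1)) = 3 + h*(-5 + 3) = 3 + h*(-2) = 3 - 2*h)
x(u(2, -9)) + 37445 = (3 - 2*12) + 37445 = (3 - 24) + 37445 = -21 + 37445 = 37424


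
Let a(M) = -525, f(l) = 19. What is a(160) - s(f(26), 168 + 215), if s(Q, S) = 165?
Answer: -690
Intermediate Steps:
a(160) - s(f(26), 168 + 215) = -525 - 1*165 = -525 - 165 = -690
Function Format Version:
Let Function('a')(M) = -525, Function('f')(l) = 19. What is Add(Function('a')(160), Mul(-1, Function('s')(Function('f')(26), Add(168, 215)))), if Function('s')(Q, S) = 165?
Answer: -690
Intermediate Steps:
Add(Function('a')(160), Mul(-1, Function('s')(Function('f')(26), Add(168, 215)))) = Add(-525, Mul(-1, 165)) = Add(-525, -165) = -690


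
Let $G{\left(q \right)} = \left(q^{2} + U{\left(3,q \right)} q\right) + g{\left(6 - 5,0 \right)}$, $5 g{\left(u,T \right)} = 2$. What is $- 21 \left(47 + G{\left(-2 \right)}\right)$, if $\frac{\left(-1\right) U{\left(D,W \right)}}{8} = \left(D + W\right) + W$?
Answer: $- \frac{3717}{5} \approx -743.4$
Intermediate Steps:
$g{\left(u,T \right)} = \frac{2}{5}$ ($g{\left(u,T \right)} = \frac{1}{5} \cdot 2 = \frac{2}{5}$)
$U{\left(D,W \right)} = - 16 W - 8 D$ ($U{\left(D,W \right)} = - 8 \left(\left(D + W\right) + W\right) = - 8 \left(D + 2 W\right) = - 16 W - 8 D$)
$G{\left(q \right)} = \frac{2}{5} + q^{2} + q \left(-24 - 16 q\right)$ ($G{\left(q \right)} = \left(q^{2} + \left(- 16 q - 24\right) q\right) + \frac{2}{5} = \left(q^{2} + \left(-24 - 16 q\right) q\right) + \frac{2}{5} = \left(q^{2} + q \left(-24 - 16 q\right)\right) + \frac{2}{5} = \frac{2}{5} + q^{2} + q \left(-24 - 16 q\right)$)
$- 21 \left(47 + G{\left(-2 \right)}\right) = - 21 \left(47 - \left(- \frac{242}{5} + 60\right)\right) = - 21 \left(47 + \left(\frac{2}{5} + 48 - 60\right)\right) = - 21 \left(47 - \frac{58}{5}\right) = \left(-21\right) \frac{177}{5} = - \frac{3717}{5}$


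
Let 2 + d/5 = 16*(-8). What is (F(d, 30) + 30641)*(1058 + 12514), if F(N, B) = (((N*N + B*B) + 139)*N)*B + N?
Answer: -112090883468148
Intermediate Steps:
d = -650 (d = -10 + 5*(16*(-8)) = -10 + 5*(-128) = -10 - 640 = -650)
F(N, B) = N + B*N*(139 + B**2 + N**2) (F(N, B) = (((N**2 + B**2) + 139)*N)*B + N = (((B**2 + N**2) + 139)*N)*B + N = ((139 + B**2 + N**2)*N)*B + N = (N*(139 + B**2 + N**2))*B + N = B*N*(139 + B**2 + N**2) + N = N + B*N*(139 + B**2 + N**2))
(F(d, 30) + 30641)*(1058 + 12514) = (-650*(1 + 30**3 + 139*30 + 30*(-650)**2) + 30641)*(1058 + 12514) = (-650*(1 + 27000 + 4170 + 30*422500) + 30641)*13572 = (-650*(1 + 27000 + 4170 + 12675000) + 30641)*13572 = (-650*12706171 + 30641)*13572 = (-8259011150 + 30641)*13572 = -8258980509*13572 = -112090883468148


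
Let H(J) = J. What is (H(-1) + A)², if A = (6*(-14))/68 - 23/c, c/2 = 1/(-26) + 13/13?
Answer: 36397089/180625 ≈ 201.51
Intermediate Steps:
c = 25/13 (c = 2*(1/(-26) + 13/13) = 2*(1*(-1/26) + 13*(1/13)) = 2*(-1/26 + 1) = 2*(25/26) = 25/13 ≈ 1.9231)
A = -5608/425 (A = (6*(-14))/68 - 23/25/13 = -84*1/68 - 23*13/25 = -21/17 - 299/25 = -5608/425 ≈ -13.195)
(H(-1) + A)² = (-1 - 5608/425)² = (-6033/425)² = 36397089/180625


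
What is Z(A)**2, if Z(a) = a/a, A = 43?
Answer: 1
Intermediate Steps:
Z(a) = 1
Z(A)**2 = 1**2 = 1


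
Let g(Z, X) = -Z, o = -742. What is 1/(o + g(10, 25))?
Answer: -1/752 ≈ -0.0013298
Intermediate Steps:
1/(o + g(10, 25)) = 1/(-742 - 1*10) = 1/(-742 - 10) = 1/(-752) = -1/752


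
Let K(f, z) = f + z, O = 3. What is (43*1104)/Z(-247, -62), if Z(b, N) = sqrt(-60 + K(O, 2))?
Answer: -47472*I*sqrt(55)/55 ≈ -6401.1*I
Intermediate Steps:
Z(b, N) = I*sqrt(55) (Z(b, N) = sqrt(-60 + (3 + 2)) = sqrt(-60 + 5) = sqrt(-55) = I*sqrt(55))
(43*1104)/Z(-247, -62) = (43*1104)/((I*sqrt(55))) = 47472*(-I*sqrt(55)/55) = -47472*I*sqrt(55)/55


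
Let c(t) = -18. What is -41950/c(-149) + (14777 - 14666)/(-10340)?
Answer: 216880501/93060 ≈ 2330.5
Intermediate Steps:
-41950/c(-149) + (14777 - 14666)/(-10340) = -41950/(-18) + (14777 - 14666)/(-10340) = -41950*(-1/18) + 111*(-1/10340) = 20975/9 - 111/10340 = 216880501/93060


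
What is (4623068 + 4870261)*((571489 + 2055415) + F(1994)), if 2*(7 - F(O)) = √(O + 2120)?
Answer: 24938130376719 - 104426619*√34/2 ≈ 2.4938e+13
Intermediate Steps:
F(O) = 7 - √(2120 + O)/2 (F(O) = 7 - √(O + 2120)/2 = 7 - √(2120 + O)/2)
(4623068 + 4870261)*((571489 + 2055415) + F(1994)) = (4623068 + 4870261)*((571489 + 2055415) + (7 - √(2120 + 1994)/2)) = 9493329*(2626904 + (7 - 11*√34/2)) = 9493329*(2626911 - 11*√34/2) = 24938130376719 - 104426619*√34/2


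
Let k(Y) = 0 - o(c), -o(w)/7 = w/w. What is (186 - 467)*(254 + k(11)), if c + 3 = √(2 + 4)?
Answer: -73341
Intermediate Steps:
c = -3 + √6 (c = -3 + √(2 + 4) = -3 + √6 ≈ -0.55051)
o(w) = -7 (o(w) = -7*w/w = -7*1 = -7)
k(Y) = 7 (k(Y) = 0 - 1*(-7) = 0 + 7 = 7)
(186 - 467)*(254 + k(11)) = (186 - 467)*(254 + 7) = -281*261 = -73341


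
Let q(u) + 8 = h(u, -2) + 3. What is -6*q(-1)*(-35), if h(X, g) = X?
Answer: -1260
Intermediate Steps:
q(u) = -5 + u (q(u) = -8 + (u + 3) = -8 + (3 + u) = -5 + u)
-6*q(-1)*(-35) = -6*(-5 - 1)*(-35) = -6*(-6)*(-35) = 36*(-35) = -1260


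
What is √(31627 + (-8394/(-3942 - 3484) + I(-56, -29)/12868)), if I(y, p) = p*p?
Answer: √18050383318989267737/23889442 ≈ 177.84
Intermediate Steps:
I(y, p) = p²
√(31627 + (-8394/(-3942 - 3484) + I(-56, -29)/12868)) = √(31627 + (-8394/(-3942 - 3484) + (-29)²/12868)) = √(31627 + (-8394/(-7426) + 841*(1/12868))) = √(31627 + (-8394*(-1/7426) + 841/12868)) = √(31627 + (4197/3713 + 841/12868)) = √(31627 + 57129629/47778884) = √(1511159893897/47778884) = √18050383318989267737/23889442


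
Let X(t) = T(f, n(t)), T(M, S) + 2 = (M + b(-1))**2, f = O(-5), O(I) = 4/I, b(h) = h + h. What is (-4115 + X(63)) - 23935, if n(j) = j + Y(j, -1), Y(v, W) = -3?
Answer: -701104/25 ≈ -28044.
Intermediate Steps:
b(h) = 2*h
n(j) = -3 + j (n(j) = j - 3 = -3 + j)
f = -4/5 (f = 4/(-5) = 4*(-1/5) = -4/5 ≈ -0.80000)
T(M, S) = -2 + (-2 + M)**2 (T(M, S) = -2 + (M + 2*(-1))**2 = -2 + (M - 2)**2 = -2 + (-2 + M)**2)
X(t) = 146/25 (X(t) = -2 + (-2 - 4/5)**2 = -2 + (-14/5)**2 = -2 + 196/25 = 146/25)
(-4115 + X(63)) - 23935 = (-4115 + 146/25) - 23935 = -102729/25 - 23935 = -701104/25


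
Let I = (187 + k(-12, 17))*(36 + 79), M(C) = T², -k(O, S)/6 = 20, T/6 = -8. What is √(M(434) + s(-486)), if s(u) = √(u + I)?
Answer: √(2304 + √7219) ≈ 48.877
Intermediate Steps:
T = -48 (T = 6*(-8) = -48)
k(O, S) = -120 (k(O, S) = -6*20 = -120)
M(C) = 2304 (M(C) = (-48)² = 2304)
I = 7705 (I = (187 - 120)*(36 + 79) = 67*115 = 7705)
s(u) = √(7705 + u) (s(u) = √(u + 7705) = √(7705 + u))
√(M(434) + s(-486)) = √(2304 + √(7705 - 486)) = √(2304 + √7219)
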